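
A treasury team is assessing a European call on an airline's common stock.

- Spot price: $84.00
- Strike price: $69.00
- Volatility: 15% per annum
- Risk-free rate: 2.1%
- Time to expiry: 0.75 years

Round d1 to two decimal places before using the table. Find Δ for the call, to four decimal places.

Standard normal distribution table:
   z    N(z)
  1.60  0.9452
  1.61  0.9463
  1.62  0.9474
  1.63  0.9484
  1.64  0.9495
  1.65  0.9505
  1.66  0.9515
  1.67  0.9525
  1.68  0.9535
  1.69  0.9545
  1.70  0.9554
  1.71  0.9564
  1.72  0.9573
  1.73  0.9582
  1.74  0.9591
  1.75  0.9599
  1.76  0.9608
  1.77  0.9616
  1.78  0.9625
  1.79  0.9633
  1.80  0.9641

T = 0.75;  σ√T = 0.1299
d₁ = [ln(84/69) + (0.021 + 0.15²/2)·0.75] / 0.1299 = [0.1967 + 0.0242] / 0.1299 = 1.7005 which rounds to 1.70
N(d₁) = N(1.70) = 0.9554
Δ_call = N(d₁) = 0.9554

0.9554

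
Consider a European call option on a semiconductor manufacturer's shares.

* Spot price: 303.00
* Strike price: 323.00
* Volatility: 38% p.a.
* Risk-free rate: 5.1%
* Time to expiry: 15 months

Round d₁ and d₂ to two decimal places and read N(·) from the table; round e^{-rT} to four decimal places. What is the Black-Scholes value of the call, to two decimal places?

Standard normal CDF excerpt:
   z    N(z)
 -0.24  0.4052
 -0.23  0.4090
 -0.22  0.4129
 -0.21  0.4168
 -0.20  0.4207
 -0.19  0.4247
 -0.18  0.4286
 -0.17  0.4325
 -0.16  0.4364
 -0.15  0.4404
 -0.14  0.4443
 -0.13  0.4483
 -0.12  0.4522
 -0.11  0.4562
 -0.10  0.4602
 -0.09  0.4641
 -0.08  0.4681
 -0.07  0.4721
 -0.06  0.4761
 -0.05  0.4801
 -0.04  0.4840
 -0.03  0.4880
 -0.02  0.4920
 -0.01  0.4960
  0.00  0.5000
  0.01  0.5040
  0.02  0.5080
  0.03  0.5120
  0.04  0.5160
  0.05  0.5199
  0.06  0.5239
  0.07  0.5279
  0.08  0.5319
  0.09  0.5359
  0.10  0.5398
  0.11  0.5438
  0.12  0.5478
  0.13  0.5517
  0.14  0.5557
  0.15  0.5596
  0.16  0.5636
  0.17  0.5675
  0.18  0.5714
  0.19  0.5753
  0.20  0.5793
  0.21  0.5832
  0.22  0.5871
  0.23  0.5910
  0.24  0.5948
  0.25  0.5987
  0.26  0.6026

T = 1.25;  σ√T = 0.4249
d₁ = [ln(303/323) + (0.051 + ½·0.38²)·1.25] / (σ√T) = (-0.0639 + 0.1540) / 0.4249 = 0.2120 which rounds to 0.21
d₂ = 0.2120 − 0.4249 = -0.2128 which rounds to -0.21
e^(−rT) = e^(−0.051·1.25) = 0.9382
C = 303·N(0.21) − 323·0.9382·N(-0.21) = 303·0.5832 − 323·0.9382·0.4168 = 176.7096 − 126.3065 = 50.4031

50.40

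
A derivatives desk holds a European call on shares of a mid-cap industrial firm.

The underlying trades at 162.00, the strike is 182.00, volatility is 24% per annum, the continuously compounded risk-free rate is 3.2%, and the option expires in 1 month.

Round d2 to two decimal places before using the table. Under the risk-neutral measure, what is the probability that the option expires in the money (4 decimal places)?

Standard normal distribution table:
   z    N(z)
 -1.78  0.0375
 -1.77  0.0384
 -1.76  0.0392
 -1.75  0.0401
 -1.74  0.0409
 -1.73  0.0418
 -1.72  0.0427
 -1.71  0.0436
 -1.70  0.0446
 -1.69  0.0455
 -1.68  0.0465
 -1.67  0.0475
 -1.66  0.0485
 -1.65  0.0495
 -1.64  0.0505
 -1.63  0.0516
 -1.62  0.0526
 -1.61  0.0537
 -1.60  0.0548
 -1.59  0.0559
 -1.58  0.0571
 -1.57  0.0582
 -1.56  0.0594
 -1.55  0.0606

σ√T = 0.24·√0.08333 = 0.0693
d₁ = [ln(162/182) + (0.032 + ½·0.24²)·0.08333] / (σ√T) = (-0.1164 + 0.0051) / 0.0693 = -1.6071 → -1.61
d₂ = -1.6071 − 0.0693 = -1.6764 → -1.68
Risk-neutral Pr[S_T > K] = N(d₂) = N(-1.68) = 0.0465

0.0465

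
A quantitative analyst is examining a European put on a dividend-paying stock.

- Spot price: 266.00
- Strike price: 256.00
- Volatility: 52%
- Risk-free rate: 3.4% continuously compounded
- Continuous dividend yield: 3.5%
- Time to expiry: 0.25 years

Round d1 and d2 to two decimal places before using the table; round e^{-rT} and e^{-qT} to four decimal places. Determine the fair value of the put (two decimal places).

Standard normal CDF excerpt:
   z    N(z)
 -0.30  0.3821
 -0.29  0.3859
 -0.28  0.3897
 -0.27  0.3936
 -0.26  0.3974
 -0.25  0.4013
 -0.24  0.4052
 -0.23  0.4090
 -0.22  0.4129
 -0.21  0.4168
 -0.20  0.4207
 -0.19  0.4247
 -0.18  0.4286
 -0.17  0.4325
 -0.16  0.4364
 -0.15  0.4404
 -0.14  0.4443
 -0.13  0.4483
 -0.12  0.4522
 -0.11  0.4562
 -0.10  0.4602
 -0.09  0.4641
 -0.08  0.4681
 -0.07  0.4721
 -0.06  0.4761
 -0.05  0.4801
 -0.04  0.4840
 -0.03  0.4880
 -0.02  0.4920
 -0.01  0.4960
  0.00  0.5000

σ√T = 0.52 × 0.5000 = 0.2600
d₁ = [ln(266/256) + (0.034 − 0.035 + ½·0.52²)·0.25] / (σ√T) = (0.0383 + 0.0336) / 0.2600 = 0.2764 ⇒ 0.28
d₂ = 0.2764 − 0.2600 = 0.0164 ⇒ 0.02
exp(−qT) = exp(−0.035·0.25) = 0.9913;  exp(−rT) = exp(−0.034·0.25) = 0.9915
P = 256·0.9915·N(-0.02) − 266·0.9913·N(-0.28) = 256·0.9915·0.4920 − 266·0.9913·0.3897 = 124.8814 − 102.7584 = 22.1231

22.12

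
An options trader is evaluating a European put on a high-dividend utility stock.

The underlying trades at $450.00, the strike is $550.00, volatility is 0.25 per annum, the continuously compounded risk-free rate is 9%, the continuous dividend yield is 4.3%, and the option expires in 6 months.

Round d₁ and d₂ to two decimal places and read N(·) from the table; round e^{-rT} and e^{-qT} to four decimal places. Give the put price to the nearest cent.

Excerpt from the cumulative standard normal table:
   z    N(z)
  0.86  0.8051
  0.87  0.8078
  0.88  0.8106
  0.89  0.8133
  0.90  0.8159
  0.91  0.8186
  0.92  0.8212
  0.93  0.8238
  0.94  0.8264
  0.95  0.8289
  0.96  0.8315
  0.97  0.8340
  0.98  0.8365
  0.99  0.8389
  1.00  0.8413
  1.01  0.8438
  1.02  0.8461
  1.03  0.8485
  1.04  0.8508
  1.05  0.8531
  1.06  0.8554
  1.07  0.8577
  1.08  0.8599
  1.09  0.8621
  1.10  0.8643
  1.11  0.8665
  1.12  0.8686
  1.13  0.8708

σ√T = 0.25·√0.5 = 0.1768
d₁ = [ln(450/550) + (0.09 − 0.043 + 0.25²/2)·0.5] / 0.1768 = [-0.2007 + 0.0391] / 0.1768 = -0.9138 ⇒ -0.91
d₂ = d₁ − σ√T = -0.9138 − 0.1768 = -1.0906 ⇒ -1.09
e^(−qT) = e^(−0.043·0.5) = 0.9787;  e^(−rT) = e^(−0.09·0.5) = 0.9560
N(−d₂) = N(1.09) = 0.8621;  N(−d₁) = N(0.91) = 0.8186
P = 550·0.9560·0.8621 − 450·0.9787·0.8186 = 453.2922 − 360.5237 = 92.7685

$92.77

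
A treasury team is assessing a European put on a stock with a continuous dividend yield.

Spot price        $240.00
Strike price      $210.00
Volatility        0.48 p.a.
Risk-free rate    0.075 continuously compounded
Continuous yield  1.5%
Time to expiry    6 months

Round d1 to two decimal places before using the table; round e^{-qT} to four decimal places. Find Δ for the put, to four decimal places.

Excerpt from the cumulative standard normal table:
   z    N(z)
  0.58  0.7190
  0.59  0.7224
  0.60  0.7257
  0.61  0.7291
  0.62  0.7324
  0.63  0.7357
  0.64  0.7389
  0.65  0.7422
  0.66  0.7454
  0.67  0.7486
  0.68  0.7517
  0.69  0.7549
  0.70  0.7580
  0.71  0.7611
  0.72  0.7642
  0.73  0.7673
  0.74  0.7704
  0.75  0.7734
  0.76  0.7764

σ√T = 0.48·√0.5 = 0.3394
d₁ = [ln(240/210) + (0.075 − 0.015 + ½·0.48²)·0.5] / (σ√T) = (0.1335 + 0.0876) / 0.3394 = 0.6515 → 0.65
N(d₁) = N(0.65) = 0.7422
Δ_put = exp(−qT)·(N(d₁) − 1) = 0.9925·(0.7422 − 1) = -0.2559

-0.2559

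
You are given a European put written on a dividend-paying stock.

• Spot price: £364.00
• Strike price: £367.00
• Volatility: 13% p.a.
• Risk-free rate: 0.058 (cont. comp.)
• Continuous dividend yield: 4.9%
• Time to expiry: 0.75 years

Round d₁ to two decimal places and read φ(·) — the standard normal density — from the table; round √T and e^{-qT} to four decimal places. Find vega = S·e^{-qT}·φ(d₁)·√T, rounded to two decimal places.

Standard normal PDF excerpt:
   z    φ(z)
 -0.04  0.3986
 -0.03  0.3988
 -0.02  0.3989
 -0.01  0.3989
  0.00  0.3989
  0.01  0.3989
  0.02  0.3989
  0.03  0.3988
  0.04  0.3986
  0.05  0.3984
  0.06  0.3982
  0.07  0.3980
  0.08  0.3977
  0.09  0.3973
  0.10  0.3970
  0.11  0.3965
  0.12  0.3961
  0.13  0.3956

σ√T = 0.13 × 0.8660 = 0.1126
d₁ = [ln(364/367) + (0.058 − 0.049 + ½·0.13²)·0.75] / (σ√T) = (-0.0082 + 0.0131) / 0.1126 = 0.0433 → 0.04
√T = √0.75 = 0.8660
φ(d₁) = φ(0.04) = 0.3986
e^(−qT) = e^(−0.049·0.75) = 0.9639
vega = S·e^(−qT)·φ(d₁)·√T = 364·0.9639·0.3986·0.8660 = 121.1124

121.11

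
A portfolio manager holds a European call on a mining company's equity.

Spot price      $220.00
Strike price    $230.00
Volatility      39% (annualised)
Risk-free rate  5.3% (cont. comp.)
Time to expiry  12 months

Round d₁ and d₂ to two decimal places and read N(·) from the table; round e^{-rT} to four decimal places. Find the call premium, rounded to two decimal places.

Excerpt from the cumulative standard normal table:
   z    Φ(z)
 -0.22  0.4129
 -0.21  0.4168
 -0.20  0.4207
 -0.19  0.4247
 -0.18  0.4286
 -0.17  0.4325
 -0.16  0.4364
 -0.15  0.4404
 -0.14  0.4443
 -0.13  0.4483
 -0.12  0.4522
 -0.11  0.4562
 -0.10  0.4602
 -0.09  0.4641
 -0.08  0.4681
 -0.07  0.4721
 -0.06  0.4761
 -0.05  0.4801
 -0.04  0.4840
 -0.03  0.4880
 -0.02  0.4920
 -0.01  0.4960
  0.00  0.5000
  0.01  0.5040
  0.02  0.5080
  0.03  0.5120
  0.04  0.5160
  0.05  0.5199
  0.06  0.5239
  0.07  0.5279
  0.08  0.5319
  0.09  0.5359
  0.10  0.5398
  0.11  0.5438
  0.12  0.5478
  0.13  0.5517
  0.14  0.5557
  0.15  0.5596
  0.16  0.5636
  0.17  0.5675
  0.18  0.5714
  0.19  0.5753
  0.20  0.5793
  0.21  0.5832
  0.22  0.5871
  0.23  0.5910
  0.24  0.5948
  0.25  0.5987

$34.82

σ√T = 0.39 × 1.0000 = 0.3900
d₁ = [ln(220/230) + (0.053 + 0.39²/2)·1] / 0.3900 = [-0.0445 + 0.1290] / 0.3900 = 0.2169 ⇒ 0.22
d₂ = d₁ − σ√T = 0.2169 − 0.3900 = -0.1731 ⇒ -0.17
exp(−rT) = exp(−0.053·1) = 0.9484
N(d₁) = N(0.22) = 0.5871;  N(d₂) = N(-0.17) = 0.4325
C = 220·0.5871 − 230·0.9484·0.4325 = 129.1620 − 94.3421 = 34.8199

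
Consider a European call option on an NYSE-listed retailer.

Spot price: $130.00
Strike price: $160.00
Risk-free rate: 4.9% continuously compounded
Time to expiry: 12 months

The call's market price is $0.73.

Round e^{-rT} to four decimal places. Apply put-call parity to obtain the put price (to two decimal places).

$23.08

exp(−rT) = exp(−0.049·1) = 0.9522
Put-call parity: C − P = S − K·e^(−rT) = 130 − 160·0.9522 = 130 − 152.3520 = -22.3520
P = C − (C − P) = 0.73 − (-22.3520) = 23.0820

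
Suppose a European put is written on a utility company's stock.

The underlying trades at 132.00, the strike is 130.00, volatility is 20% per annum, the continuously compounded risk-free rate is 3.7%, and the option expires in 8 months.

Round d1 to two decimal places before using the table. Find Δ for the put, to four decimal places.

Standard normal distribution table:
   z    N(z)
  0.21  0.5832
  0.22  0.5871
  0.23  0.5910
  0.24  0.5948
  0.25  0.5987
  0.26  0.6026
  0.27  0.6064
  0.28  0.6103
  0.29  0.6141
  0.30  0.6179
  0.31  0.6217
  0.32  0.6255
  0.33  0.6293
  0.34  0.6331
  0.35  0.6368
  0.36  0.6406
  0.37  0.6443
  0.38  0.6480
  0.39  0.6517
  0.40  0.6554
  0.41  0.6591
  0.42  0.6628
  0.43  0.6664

T = 0.6667;  σ√T = 0.1633
d₁ = [ln(132/130) + (0.037 + 0.2²/2)·0.6667] / 0.1633 = [0.0153 + 0.0380] / 0.1633 = 0.3262 ≈ 0.33
N(d₁) = N(0.33) = 0.6293
Δ_put = N(d₁) − 1 = 0.6293 − 1 = -0.3707

-0.3707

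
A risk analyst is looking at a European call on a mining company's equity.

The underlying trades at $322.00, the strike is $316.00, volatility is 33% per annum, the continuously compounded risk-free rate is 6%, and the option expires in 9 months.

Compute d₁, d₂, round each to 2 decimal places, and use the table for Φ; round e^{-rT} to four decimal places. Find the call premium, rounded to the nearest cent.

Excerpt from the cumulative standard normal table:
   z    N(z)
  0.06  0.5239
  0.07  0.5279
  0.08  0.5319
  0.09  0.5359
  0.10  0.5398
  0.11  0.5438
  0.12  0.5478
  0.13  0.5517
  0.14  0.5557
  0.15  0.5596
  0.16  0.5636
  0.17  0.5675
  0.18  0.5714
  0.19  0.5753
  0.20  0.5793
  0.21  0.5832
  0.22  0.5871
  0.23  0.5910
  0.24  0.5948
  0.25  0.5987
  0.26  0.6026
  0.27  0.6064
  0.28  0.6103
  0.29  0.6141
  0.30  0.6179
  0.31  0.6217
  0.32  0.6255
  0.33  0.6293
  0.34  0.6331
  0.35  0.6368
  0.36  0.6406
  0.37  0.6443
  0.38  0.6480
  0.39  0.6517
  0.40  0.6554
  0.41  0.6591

$46.78

σ√T = 0.33·√0.75 = 0.2858
ln(S/K) + (r + σ²/2)T = ln(322/316) + (0.06 + 0.33²/2)·0.75 = 0.0188 + 0.0858 = 0.1046
d₁ = 0.1046 / 0.2858 = 0.3662 → 0.37
d₂ = d₁ − σ√T = 0.3662 − 0.2858 = 0.0804 → 0.08
exp(−rT) = exp(−0.06·0.75) = 0.9560
C = 322·N(0.37) − 316·0.9560·N(0.08) = 322·0.6443 − 316·0.9560·0.5319 = 207.4646 − 160.6849 = 46.7797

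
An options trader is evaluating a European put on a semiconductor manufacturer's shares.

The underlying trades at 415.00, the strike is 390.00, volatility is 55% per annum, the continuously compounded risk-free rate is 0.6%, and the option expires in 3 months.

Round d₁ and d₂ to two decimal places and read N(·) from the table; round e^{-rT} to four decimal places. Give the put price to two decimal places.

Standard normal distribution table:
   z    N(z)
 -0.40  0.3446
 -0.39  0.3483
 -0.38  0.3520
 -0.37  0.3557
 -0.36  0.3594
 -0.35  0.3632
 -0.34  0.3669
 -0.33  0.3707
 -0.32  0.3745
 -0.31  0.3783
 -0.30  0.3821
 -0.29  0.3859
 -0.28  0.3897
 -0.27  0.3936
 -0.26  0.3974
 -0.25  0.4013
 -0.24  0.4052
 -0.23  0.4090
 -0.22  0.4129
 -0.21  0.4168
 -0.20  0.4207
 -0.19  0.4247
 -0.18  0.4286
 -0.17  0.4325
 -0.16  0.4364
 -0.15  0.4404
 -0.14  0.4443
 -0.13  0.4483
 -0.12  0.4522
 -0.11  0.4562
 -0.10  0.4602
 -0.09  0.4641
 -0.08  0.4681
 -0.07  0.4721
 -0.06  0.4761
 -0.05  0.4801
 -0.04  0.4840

σ√T = 0.55 × 0.5000 = 0.2750
d₁ = [ln(415/390) + (0.006 + 0.55²/2)·0.25] / 0.2750 = [0.0621 + 0.0393] / 0.2750 = 0.3689 → 0.37
d₂ = d₁ − σ√T = 0.3689 − 0.2750 = 0.0939 → 0.09
e^(−rT) = e^(−0.006·0.25) = 0.9985
N(−d₂) = N(-0.09) = 0.4641;  N(−d₁) = N(-0.37) = 0.3557
P = 390·0.9985·0.4641 − 415·0.3557 = 180.7275 − 147.6155 = 33.1120

33.11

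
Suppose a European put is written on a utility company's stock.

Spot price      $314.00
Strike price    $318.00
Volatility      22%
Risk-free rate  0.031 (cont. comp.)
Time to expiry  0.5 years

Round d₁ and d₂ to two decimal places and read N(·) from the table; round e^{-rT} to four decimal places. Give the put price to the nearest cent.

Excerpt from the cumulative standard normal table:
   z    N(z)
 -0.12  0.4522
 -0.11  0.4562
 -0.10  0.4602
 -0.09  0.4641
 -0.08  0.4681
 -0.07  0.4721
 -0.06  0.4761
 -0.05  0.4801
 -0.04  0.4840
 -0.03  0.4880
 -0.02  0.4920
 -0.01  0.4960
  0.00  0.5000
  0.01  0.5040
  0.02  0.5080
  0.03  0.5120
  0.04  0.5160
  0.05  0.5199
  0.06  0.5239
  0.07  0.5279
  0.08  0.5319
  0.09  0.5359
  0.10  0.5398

σ√T = 0.22 × 0.7071 = 0.1556
d₁ = [ln(314/318) + (0.031 + 0.22²/2)·0.5] / 0.1556 = [-0.0127 + 0.0276] / 0.1556 = 0.0960 → 0.10
d₂ = d₁ − σ√T = 0.0960 − 0.1556 = -0.0595 → -0.06
e^(−rT) = e^(−0.031·0.5) = 0.9846
N(−d₂) = N(0.06) = 0.5239;  N(−d₁) = N(-0.10) = 0.4602
P = 318·0.9846·0.5239 − 314·0.4602 = 164.0346 − 144.5028 = 19.5318

$19.53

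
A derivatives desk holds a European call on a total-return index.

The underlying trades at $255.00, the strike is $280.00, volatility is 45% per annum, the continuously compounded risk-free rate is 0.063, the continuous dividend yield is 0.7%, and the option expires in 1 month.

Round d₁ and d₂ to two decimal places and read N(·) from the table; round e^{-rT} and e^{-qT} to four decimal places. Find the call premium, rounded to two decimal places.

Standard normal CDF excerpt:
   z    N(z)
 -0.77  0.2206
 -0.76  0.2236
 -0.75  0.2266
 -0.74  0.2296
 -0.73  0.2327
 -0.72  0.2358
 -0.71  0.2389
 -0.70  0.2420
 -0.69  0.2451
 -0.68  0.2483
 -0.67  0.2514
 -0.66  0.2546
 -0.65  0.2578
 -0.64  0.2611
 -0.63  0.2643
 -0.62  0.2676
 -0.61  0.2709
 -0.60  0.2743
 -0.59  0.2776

$5.08

T = 0.08333;  σ√T = 0.1299
d₁ = [ln(255/280) + (0.063 − 0.007 + ½·0.45²)·0.08333] / (σ√T) = (-0.0935 + 0.0131) / 0.1299 = -0.6191 → -0.62
d₂ = -0.6191 − 0.1299 = -0.7490 → -0.75
exp(−qT) = exp(−0.007·0.08333) = 0.9994;  exp(−rT) = exp(−0.063·0.08333) = 0.9948
N(d₁) = N(-0.62) = 0.2676;  N(d₂) = N(-0.75) = 0.2266
C = 255·0.9994·0.2676 − 280·0.9948·0.2266 = 68.1971 − 63.1181 = 5.0790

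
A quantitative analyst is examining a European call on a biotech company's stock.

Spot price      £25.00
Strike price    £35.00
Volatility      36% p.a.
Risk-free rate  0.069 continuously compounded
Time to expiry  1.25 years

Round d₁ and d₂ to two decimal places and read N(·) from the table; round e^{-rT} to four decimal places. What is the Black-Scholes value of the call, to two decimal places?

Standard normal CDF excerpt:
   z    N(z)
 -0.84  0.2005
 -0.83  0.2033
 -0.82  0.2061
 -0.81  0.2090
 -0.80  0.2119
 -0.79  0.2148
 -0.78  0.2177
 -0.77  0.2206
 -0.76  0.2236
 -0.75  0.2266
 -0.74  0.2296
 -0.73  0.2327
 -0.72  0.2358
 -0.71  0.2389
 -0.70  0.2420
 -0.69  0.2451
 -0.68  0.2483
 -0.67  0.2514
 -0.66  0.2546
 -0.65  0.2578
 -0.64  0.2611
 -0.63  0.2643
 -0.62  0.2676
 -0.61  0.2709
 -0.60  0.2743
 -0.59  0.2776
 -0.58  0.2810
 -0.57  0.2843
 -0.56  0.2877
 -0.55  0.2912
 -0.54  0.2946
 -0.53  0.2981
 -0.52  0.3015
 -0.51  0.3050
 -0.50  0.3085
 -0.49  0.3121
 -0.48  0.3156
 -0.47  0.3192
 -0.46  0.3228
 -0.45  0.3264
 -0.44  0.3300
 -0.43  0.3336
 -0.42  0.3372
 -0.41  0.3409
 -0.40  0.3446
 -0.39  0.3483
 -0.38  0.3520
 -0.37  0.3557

£1.81

σ√T = 0.36 × 1.1180 = 0.4025
ln(S/K) + (r + σ²/2)T = ln(25/35) + (0.069 + 0.36²/2)·1.25 = -0.3365 + 0.1673 = -0.1692
d₁ = -0.1692 / 0.4025 = -0.4204 ≈ -0.42
d₂ = d₁ − σ√T = -0.4204 − 0.4025 = -0.8229 ≈ -0.82
exp(−rT) = exp(−0.069·1.25) = 0.9174
N(d₁) = N(-0.42) = 0.3372;  N(d₂) = N(-0.82) = 0.2061
C = 25·0.3372 − 35·0.9174·0.2061 = 8.4300 − 6.6177 = 1.8123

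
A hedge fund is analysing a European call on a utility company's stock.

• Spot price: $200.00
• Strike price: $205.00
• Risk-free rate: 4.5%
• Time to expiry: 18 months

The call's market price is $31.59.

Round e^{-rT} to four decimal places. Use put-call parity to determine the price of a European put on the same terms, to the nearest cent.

e^(−rT) = e^(−0.045·1.5) = 0.9347
Put-call parity: C − P = S − K·e^(−rT) = 200 − 205·0.9347 = 200 − 191.6135 = 8.3865
P = C − (C − P) = 31.59 − (8.3865) = 23.2035

$23.20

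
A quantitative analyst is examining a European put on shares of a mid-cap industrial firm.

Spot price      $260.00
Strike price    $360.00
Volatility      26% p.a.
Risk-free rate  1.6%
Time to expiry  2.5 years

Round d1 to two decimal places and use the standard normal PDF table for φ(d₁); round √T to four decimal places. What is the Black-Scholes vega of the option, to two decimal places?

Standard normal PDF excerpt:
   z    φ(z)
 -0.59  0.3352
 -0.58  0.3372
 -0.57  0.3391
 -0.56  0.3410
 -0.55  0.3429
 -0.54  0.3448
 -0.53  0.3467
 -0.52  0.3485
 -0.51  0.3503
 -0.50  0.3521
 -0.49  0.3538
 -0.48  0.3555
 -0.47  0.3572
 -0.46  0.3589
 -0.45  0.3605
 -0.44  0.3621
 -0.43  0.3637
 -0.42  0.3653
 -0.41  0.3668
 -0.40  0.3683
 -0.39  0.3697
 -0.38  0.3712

σ√T = 0.26 × 1.5811 = 0.4111
d₁ = [ln(260/360) + (0.016 + 0.26²/2)·2.5] / 0.4111 = [-0.3254 + 0.1245] / 0.4111 = -0.4887 ⇒ -0.49
√T = √2.5 = 1.5811
φ(d₁) = φ(-0.49) = 0.3538
vega = S·φ(d₁)·√T = 260·0.3538·1.5811 = 145.4422

145.44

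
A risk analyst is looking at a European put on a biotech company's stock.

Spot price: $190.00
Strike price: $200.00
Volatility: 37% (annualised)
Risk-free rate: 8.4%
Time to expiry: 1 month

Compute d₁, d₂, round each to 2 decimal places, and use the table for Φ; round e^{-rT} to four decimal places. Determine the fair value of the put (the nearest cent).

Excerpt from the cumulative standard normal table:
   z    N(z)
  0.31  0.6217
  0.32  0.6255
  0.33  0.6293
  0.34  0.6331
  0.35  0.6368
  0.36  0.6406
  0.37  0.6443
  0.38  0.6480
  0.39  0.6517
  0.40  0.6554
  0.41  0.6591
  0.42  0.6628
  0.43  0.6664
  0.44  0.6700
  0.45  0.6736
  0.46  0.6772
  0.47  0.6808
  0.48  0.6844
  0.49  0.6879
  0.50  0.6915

$13.49

T = 0.08333;  σ√T = 0.1068
d₁ = [ln(190/200) + (0.084 + ½·0.37²)·0.08333] / (σ√T) = (-0.0513 + 0.0127) / 0.1068 = -0.3613 → -0.36
d₂ = -0.3613 − 0.1068 = -0.4681 → -0.47
exp(−rT) = exp(−0.084·0.08333) = 0.9930
N(−d₂) = N(0.47) = 0.6808;  N(−d₁) = N(0.36) = 0.6406
P = 200·0.9930·0.6808 − 190·0.6406 = 135.2069 − 121.7140 = 13.4929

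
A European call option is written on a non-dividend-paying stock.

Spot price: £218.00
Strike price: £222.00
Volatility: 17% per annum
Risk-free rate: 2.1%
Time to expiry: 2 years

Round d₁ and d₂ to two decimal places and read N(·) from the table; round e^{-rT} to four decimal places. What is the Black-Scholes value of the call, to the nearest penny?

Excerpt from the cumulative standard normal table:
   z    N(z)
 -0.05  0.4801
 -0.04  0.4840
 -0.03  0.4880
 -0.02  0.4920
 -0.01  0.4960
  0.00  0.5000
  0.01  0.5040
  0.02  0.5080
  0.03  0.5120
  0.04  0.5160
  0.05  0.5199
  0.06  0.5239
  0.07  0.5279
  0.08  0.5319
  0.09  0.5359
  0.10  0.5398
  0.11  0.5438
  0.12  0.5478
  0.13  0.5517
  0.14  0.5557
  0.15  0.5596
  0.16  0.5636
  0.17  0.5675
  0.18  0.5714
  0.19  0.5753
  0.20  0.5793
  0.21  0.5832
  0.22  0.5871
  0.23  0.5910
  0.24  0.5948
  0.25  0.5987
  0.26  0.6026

σ√T = 0.17 × 1.4142 = 0.2404
d₁ = [ln(218/222) + (0.021 + 0.17²/2)·2] / 0.2404 = [-0.0182 + 0.0709] / 0.2404 = 0.2193 ≈ 0.22
d₂ = d₁ − σ√T = 0.2193 − 0.2404 = -0.0211 ≈ -0.02
e^(−rT) = e^(−0.021·2) = 0.9589
N(d₁) = N(0.22) = 0.5871;  N(d₂) = N(-0.02) = 0.4920
C = 218·0.5871 − 222·0.9589·0.4920 = 127.9878 − 104.7349 = 23.2529

£23.25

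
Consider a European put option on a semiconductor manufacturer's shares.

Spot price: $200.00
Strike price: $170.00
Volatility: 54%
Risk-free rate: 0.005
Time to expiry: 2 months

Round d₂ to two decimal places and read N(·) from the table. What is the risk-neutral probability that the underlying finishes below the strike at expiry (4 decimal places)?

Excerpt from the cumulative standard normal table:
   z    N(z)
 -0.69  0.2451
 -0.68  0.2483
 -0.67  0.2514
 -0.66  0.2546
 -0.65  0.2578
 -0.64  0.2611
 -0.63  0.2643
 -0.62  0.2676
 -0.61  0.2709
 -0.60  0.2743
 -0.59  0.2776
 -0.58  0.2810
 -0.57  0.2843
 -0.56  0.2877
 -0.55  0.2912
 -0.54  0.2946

σ√T = 0.54·√0.1667 = 0.2205
d₁ = [ln(200/170) + (0.005 + 0.54²/2)·0.1667] / 0.2205 = [0.1625 + 0.0251] / 0.2205 = 0.8512 which rounds to 0.85
d₂ = d₁ − σ√T = 0.8512 − 0.2205 = 0.6308 which rounds to 0.63
Risk-neutral Pr[S_T < K] = N(−d₂) = N(-0.63) = 0.2643

0.2643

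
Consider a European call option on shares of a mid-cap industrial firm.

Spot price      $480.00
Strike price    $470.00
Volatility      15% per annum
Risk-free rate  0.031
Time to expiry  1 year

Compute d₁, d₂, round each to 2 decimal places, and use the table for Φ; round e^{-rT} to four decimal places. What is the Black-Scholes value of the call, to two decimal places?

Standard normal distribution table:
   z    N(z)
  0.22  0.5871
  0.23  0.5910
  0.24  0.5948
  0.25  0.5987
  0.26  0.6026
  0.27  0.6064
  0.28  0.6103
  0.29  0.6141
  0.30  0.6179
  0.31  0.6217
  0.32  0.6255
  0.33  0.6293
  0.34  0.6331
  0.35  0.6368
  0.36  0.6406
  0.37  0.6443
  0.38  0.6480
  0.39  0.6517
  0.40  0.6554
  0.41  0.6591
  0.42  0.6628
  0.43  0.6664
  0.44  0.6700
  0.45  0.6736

$41.83

σ√T = 0.15·√1 = 0.1500
d₁ = [ln(480/470) + (0.031 + ½·0.15²)·1] / (σ√T) = (0.0211 + 0.0422) / 0.1500 = 0.4220 ≈ 0.42
d₂ = 0.4220 − 0.1500 = 0.2720 ≈ 0.27
exp(−rT) = exp(−0.031·1) = 0.9695
C = 480·N(0.42) − 470·0.9695·N(0.27) = 480·0.6628 − 470·0.9695·0.6064 = 318.1440 − 276.3153 = 41.8287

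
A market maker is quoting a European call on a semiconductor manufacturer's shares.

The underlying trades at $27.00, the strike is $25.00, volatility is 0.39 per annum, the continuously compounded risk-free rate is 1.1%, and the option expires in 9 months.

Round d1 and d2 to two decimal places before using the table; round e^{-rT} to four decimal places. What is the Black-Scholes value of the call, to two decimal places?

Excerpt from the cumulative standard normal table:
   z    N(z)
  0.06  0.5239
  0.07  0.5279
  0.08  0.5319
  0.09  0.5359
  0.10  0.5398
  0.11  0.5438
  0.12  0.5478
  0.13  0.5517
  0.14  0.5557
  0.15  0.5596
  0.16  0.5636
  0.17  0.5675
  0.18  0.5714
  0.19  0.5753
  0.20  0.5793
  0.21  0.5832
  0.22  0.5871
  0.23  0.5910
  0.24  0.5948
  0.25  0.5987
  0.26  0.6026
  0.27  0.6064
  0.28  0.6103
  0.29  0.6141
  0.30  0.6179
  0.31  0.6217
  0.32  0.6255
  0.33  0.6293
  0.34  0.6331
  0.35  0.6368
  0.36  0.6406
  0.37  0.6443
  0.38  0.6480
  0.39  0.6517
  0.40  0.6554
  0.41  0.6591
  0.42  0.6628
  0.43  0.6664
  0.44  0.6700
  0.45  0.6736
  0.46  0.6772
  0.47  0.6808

$4.71

σ√T = 0.39 × 0.8660 = 0.3377
d₁ = [ln(27/25) + (0.011 + 0.39²/2)·0.75] / 0.3377 = [0.0770 + 0.0653] / 0.3377 = 0.4212 which rounds to 0.42
d₂ = d₁ − σ√T = 0.4212 − 0.3377 = 0.0834 which rounds to 0.08
exp(−rT) = exp(−0.011·0.75) = 0.9918
C = 27·N(0.42) − 25·0.9918·N(0.08) = 27·0.6628 − 25·0.9918·0.5319 = 17.8956 − 13.1885 = 4.7071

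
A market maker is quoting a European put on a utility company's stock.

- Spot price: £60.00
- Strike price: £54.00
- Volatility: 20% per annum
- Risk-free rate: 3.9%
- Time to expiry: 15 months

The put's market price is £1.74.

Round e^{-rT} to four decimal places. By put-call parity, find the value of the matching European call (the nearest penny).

£10.31

exp(−rT) = exp(−0.039·1.25) = 0.9524
Put-call parity: C − P = S − K·e^(−rT) = 60 − 54·0.9524 = 60 − 51.4296 = 8.5704
C = P + (C − P) = 1.74 + (8.5704) = 10.3104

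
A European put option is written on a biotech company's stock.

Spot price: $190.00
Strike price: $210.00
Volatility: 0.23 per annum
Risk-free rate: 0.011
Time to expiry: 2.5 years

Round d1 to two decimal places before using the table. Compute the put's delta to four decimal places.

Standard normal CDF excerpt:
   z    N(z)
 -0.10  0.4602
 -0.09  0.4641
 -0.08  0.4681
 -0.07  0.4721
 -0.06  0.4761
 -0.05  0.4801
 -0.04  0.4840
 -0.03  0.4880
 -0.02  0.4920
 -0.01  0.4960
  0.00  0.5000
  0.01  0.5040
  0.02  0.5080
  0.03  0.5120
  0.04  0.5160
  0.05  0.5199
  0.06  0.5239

-0.5080

σ√T = 0.23·√2.5 = 0.3637
d₁ = [ln(190/210) + (0.011 + 0.23²/2)·2.5] / 0.3637 = [-0.1001 + 0.0936] / 0.3637 = -0.0178 → -0.02
N(d₁) = N(-0.02) = 0.4920
Δ_put = N(d₁) − 1 = 0.4920 − 1 = -0.5080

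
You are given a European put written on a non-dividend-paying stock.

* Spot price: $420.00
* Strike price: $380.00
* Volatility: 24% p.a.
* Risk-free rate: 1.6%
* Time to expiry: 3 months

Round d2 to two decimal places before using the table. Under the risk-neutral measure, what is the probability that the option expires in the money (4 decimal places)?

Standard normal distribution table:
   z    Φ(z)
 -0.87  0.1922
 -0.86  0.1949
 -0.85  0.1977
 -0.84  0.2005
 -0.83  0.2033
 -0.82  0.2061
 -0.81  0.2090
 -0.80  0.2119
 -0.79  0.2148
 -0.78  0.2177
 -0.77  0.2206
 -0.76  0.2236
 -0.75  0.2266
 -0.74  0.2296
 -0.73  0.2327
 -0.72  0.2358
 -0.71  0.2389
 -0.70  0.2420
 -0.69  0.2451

0.2090

σ√T = 0.24 × 0.5000 = 0.1200
ln(S/K) + (r + σ²/2)T = ln(420/380) + (0.016 + 0.24²/2)·0.25 = 0.1001 + 0.0112 = 0.1113
d₁ = 0.1113 / 0.1200 = 0.9274 ⇒ 0.93
d₂ = d₁ − σ√T = 0.9274 − 0.1200 = 0.8074 ⇒ 0.81
Risk-neutral Pr[S_T < K] = N(−d₂) = N(-0.81) = 0.2090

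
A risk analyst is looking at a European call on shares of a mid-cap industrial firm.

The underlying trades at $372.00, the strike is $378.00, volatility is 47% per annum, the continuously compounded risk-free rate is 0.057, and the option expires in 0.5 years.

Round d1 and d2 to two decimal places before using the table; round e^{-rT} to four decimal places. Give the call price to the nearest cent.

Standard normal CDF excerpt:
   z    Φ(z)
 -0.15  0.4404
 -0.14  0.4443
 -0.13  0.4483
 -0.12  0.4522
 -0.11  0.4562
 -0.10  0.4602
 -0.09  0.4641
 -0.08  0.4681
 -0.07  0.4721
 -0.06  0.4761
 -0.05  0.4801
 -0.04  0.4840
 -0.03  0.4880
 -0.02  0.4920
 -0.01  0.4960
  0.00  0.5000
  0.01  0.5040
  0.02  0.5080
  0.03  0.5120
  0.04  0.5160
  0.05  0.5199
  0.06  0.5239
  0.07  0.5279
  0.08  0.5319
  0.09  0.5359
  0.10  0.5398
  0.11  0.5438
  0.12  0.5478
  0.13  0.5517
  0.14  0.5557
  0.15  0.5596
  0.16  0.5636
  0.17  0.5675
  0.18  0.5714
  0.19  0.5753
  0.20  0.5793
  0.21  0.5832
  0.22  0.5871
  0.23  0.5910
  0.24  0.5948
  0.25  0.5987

T = 0.5;  σ√T = 0.3323
d₁ = [ln(372/378) + (0.057 + ½·0.47²)·0.5] / (σ√T) = (-0.0160 + 0.0837) / 0.3323 = 0.2038 which rounds to 0.20
d₂ = 0.2038 − 0.3323 = -0.1286 which rounds to -0.13
exp(−rT) = exp(−0.057·0.5) = 0.9719
C = 372·N(0.20) − 378·0.9719·N(-0.13) = 372·0.5793 − 378·0.9719·0.4483 = 215.4996 − 164.6956 = 50.8040

$50.80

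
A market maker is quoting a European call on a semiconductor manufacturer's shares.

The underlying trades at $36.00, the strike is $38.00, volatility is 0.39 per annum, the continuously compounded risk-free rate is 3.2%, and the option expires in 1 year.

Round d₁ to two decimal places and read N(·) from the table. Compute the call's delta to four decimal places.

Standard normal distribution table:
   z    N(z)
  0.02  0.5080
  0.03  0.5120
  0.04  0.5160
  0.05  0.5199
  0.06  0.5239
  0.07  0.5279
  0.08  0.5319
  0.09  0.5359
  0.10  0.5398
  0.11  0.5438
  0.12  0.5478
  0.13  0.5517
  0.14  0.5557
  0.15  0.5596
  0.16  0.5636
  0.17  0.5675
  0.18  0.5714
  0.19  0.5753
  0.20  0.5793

T = 1;  σ√T = 0.3900
d₁ = [ln(36/38) + (0.032 + ½·0.39²)·1] / (σ√T) = (-0.0541 + 0.1081) / 0.3900 = 0.1384 ≈ 0.14
N(d₁) = N(0.14) = 0.5557
Δ_call = N(d₁) = 0.5557

0.5557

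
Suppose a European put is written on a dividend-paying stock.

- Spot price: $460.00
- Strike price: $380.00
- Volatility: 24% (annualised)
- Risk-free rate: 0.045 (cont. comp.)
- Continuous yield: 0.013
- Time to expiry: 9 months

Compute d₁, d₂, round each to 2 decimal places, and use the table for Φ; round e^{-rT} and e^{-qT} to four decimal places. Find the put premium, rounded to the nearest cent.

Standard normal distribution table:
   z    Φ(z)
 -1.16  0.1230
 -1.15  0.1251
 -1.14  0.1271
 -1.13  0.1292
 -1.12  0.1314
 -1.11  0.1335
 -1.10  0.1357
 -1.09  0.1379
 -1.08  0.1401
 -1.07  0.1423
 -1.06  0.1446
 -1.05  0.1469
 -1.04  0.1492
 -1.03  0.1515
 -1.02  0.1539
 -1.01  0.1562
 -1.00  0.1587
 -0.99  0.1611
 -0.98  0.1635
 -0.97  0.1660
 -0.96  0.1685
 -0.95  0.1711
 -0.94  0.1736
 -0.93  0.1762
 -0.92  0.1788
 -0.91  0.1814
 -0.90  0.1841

$6.83

σ√T = 0.24 × 0.8660 = 0.2078
d₁ = [ln(460/380) + (0.045 − 0.013 + ½·0.24²)·0.75] / (σ√T) = (0.1911 + 0.0456) / 0.2078 = 1.1386 ⇒ 1.14
d₂ = 1.1386 − 0.2078 = 0.9308 ⇒ 0.93
e^(−qT) = e^(−0.013·0.75) = 0.9903;  e^(−rT) = e^(−0.045·0.75) = 0.9668
N(−d₂) = N(-0.93) = 0.1762;  N(−d₁) = N(-1.14) = 0.1271
P = 380·0.9668·0.1762 − 460·0.9903·0.1271 = 64.7331 − 57.8989 = 6.8342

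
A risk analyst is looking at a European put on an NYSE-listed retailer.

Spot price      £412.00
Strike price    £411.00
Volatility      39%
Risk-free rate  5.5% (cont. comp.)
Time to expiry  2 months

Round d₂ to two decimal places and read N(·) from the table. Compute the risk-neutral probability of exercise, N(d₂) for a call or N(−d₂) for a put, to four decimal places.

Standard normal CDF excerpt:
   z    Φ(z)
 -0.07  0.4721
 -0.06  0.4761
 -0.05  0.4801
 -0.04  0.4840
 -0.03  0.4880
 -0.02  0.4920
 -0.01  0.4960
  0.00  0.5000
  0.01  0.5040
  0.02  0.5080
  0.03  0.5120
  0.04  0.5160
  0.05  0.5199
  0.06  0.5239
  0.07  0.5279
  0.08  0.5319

T = 0.1667;  σ√T = 0.1592
d₁ = [ln(412/411) + (0.055 + 0.39²/2)·0.1667] / 0.1592 = [0.0024 + 0.0218] / 0.1592 = 0.1524 → 0.15
d₂ = d₁ − σ√T = 0.1524 − 0.1592 = -0.0068 → -0.01
Risk-neutral Pr[S_T < K] = N(−d₂) = N(0.01) = 0.5040

0.5040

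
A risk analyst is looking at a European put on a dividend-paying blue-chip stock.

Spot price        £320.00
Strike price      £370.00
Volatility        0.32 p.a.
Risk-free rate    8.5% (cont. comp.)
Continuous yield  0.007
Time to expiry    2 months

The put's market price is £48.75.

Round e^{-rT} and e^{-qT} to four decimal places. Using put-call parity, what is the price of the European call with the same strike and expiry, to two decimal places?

£3.58

exp(−qT) = exp(−0.007·0.1667) = 0.9988;  exp(−rT) = exp(−0.085·0.1667) = 0.9859
Put-call parity: C − P = S·e^(−qT) − K·e^(−rT) = 320·0.9988 − 370·0.9859 = 319.6160 − 364.7830 = -45.1670
C = P + (C − P) = 48.75 + (-45.1670) = 3.5830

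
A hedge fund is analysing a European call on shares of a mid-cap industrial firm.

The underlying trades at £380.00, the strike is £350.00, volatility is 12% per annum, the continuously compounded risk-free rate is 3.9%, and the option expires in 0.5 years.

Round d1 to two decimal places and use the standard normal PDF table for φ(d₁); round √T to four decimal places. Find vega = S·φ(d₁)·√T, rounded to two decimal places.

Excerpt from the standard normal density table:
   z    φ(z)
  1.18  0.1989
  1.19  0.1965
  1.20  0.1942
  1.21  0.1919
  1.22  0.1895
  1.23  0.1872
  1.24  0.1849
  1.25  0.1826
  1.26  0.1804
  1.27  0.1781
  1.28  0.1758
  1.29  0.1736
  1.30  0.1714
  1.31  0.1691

49.68

σ√T = 0.12·√0.5 = 0.0849
d₁ = [ln(380/350) + (0.039 + 0.12²/2)·0.5] / 0.0849 = [0.0822 + 0.0231] / 0.0849 = 1.2414 ⇒ 1.24
√T = √0.5 = 0.7071
φ(d₁) = φ(1.24) = 0.1849
vega = S·φ(d₁)·√T = 380·0.1849·0.7071 = 49.6823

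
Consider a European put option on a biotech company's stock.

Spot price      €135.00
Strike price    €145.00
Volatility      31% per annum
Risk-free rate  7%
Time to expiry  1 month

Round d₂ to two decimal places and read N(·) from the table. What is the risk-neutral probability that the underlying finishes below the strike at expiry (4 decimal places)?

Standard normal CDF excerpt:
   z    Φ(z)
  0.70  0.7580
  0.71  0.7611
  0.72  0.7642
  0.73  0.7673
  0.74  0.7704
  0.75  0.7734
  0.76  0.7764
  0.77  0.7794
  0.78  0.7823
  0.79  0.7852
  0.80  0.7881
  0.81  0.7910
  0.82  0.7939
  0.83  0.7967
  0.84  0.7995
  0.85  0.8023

0.7823

σ√T = 0.31·√0.08333 = 0.0895
d₁ = [ln(135/145) + (0.07 + ½·0.31²)·0.08333] / (σ√T) = (-0.0715 + 0.0098) / 0.0895 = -0.6886 → -0.69
d₂ = -0.6886 − 0.0895 = -0.7781 → -0.78
Pr(exercise) under Q = N(−d₂) = N(0.78) = 0.7823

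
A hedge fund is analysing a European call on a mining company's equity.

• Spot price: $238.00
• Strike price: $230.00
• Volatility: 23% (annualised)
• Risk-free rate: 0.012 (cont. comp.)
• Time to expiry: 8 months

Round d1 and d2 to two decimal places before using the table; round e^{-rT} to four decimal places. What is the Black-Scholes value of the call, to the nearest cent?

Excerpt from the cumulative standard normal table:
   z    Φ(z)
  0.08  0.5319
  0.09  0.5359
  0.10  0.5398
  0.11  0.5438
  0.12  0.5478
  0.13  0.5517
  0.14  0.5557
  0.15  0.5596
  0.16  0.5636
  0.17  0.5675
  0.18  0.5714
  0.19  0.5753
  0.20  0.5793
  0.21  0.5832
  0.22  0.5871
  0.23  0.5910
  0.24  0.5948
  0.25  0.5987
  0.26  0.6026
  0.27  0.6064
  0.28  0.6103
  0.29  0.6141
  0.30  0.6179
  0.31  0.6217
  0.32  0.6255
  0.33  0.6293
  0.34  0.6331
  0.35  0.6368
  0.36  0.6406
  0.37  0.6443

σ√T = 0.23 × 0.8165 = 0.1878
d₁ = [ln(238/230) + (0.012 + 0.23²/2)·0.6667] / 0.1878 = [0.0342 + 0.0256] / 0.1878 = 0.3186 → 0.32
d₂ = d₁ − σ√T = 0.3186 − 0.1878 = 0.1308 → 0.13
exp(−rT) = exp(−0.012·0.6667) = 0.9920
N(d₁) = N(0.32) = 0.6255;  N(d₂) = N(0.13) = 0.5517
C = 238·0.6255 − 230·0.9920·0.5517 = 148.8690 − 125.8759 = 22.9931

$22.99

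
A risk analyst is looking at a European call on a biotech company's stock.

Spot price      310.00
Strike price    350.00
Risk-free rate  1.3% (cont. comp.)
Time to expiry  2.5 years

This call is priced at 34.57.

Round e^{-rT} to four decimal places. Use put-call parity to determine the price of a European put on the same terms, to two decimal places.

e^(−rT) = e^(−0.013·2.5) = 0.9680
Put-call parity: C − P = S − K·e^(−rT) = 310 − 350·0.9680 = 310 − 338.8000 = -28.8000
P = C − (C − P) = 34.57 − (-28.8000) = 63.3700

63.37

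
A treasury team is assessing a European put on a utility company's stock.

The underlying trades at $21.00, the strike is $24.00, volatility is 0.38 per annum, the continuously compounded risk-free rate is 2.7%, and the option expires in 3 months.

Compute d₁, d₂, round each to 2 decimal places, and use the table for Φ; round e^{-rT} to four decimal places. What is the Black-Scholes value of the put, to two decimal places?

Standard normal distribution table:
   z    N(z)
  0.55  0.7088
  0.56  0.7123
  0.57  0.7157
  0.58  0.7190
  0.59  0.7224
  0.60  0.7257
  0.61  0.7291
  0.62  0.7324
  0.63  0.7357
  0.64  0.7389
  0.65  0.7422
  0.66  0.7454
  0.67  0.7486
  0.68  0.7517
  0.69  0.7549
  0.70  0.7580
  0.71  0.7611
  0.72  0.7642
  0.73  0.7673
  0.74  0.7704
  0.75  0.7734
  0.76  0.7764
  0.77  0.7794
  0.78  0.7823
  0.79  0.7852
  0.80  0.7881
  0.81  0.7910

$3.48

T = 0.25;  σ√T = 0.1900
d₁ = [ln(21/24) + (0.027 + ½·0.38²)·0.25] / (σ√T) = (-0.1335 + 0.0248) / 0.1900 = -0.5723 ⇒ -0.57
d₂ = -0.5723 − 0.1900 = -0.7623 ⇒ -0.76
e^(−rT) = e^(−0.027·0.25) = 0.9933
N(−d₂) = N(0.76) = 0.7764;  N(−d₁) = N(0.57) = 0.7157
P = 24·0.9933·0.7764 − 21·0.7157 = 18.5088 − 15.0297 = 3.4791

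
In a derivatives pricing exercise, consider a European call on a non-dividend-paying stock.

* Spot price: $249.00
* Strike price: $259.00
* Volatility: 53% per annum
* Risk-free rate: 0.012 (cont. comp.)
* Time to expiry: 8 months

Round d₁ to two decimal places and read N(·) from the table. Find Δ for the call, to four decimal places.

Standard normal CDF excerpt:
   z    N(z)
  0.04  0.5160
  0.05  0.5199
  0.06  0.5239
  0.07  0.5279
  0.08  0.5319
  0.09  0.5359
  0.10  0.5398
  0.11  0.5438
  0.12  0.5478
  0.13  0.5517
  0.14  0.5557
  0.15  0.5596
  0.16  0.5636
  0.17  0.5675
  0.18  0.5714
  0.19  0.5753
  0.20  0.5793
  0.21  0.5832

0.5557

T = 0.6667;  σ√T = 0.4327
ln(S/K) + (r + σ²/2)T = ln(249/259) + (0.012 + 0.53²/2)·0.6667 = -0.0394 + 0.1016 = 0.0623
d₁ = 0.0623 / 0.4327 = 0.1439 ⇒ 0.14
N(d₁) = N(0.14) = 0.5557
Δ_call = N(d₁) = 0.5557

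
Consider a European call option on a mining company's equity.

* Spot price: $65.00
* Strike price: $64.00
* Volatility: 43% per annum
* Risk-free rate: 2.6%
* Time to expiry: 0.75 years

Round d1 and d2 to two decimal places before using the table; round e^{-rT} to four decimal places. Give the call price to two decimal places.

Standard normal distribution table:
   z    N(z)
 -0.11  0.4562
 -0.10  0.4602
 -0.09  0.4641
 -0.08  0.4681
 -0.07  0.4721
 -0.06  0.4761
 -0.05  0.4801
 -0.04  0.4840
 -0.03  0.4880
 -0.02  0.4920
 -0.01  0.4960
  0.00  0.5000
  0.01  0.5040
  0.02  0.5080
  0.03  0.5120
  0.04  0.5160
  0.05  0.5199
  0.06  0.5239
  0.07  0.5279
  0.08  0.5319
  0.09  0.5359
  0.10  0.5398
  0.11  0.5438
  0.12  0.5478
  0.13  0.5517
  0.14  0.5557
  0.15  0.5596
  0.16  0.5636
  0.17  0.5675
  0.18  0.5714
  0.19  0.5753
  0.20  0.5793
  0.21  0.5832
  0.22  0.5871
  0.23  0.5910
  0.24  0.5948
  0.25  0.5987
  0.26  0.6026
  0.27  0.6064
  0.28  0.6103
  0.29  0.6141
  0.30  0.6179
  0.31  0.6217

σ√T = 0.43 × 0.8660 = 0.3724
d₁ = [ln(65/64) + (0.026 + ½·0.43²)·0.75] / (σ√T) = (0.0155 + 0.0888) / 0.3724 = 0.2802 → 0.28
d₂ = 0.2802 − 0.3724 = -0.0922 → -0.09
e^(−rT) = e^(−0.026·0.75) = 0.9807
N(d₁) = N(0.28) = 0.6103;  N(d₂) = N(-0.09) = 0.4641
C = 65·0.6103 − 64·0.9807·0.4641 = 39.6695 − 29.1291 = 10.5404

$10.54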